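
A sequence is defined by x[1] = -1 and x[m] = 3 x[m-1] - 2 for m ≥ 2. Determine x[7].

-1457

x[2] = 3(-1) - 2 = -5
x[3] = 3(-5) - 2 = -17
x[4] = 3(-17) - 2 = -53
x[5] = 3(-53) - 2 = -161
x[6] = 3(-161) - 2 = -485
x[7] = 3(-485) - 2 = -1457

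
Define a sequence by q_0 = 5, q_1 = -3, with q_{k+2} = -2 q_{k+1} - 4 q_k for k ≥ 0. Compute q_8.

q_2 = -2(-3) - 4(5) = -14
q_3 = -2(-14) - 4(-3) = 40
q_4 = -2(40) - 4(-14) = -24
q_5 = -2(-24) - 4(40) = -112
q_6 = -2(-112) - 4(-24) = 320
q_7 = -2(320) - 4(-112) = -192
q_8 = -2(-192) - 4(320) = -896

-896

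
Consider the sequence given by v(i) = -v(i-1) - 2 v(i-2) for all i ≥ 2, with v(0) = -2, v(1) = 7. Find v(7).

v(2) = -7 - 2*(-2) = -3
v(3) = -(-3) - 2*7 = -11
v(4) = -(-11) - 2*(-3) = 17
v(5) = -17 - 2*(-11) = 5
v(6) = -5 - 2*17 = -39
v(7) = -(-39) - 2*5 = 29

29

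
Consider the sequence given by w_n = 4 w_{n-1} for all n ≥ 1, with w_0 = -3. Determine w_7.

-49152

w_1 = 4(-3) = -12
w_2 = 4(-12) = -48
w_3 = 4(-48) = -192
w_4 = 4(-192) = -768
w_5 = 4(-768) = -3072
w_6 = 4(-3072) = -12288
w_7 = 4(-12288) = -49152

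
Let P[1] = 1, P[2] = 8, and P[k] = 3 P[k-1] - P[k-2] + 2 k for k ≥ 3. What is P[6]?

651

P[3] = 3(8) - 1 + 6 = 29
P[4] = 3(29) - 8 + 8 = 87
P[5] = 3(87) - 29 + 10 = 242
P[6] = 3(242) - 87 + 12 = 651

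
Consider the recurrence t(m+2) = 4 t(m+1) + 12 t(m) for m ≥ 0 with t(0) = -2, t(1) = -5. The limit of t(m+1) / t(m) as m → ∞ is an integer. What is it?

The characteristic equation is r^2 - 4r - 12 = 0, which factors as (r - 6)(r + 2) = 0.
So the roots are 6 and -2. Since |6| > |-2| and the coefficient of 6^m is non-zero, the ratio tends to 6.

6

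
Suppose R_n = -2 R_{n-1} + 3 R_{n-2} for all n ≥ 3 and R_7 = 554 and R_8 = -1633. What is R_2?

5

Rearranging, R_{n-2} = (R_n + 2 R_{n-1}) / 3.
R_6 = (-1633 + 2*554) / 3 = -525/3 = -175
R_5 = (554 + 2*(-175)) / 3 = 204/3 = 68
R_4 = (-175 + 2*68) / 3 = -39/3 = -13
R_3 = (68 + 2*(-13)) / 3 = 42/3 = 14
R_2 = (-13 + 2*14) / 3 = 15/3 = 5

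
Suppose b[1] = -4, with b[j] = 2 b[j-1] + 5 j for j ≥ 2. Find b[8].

1358

b[2] = 2*(-4) + 10 = 2
b[3] = 2*2 + 15 = 19
b[4] = 2*19 + 20 = 58
b[5] = 2*58 + 25 = 141
b[6] = 2*141 + 30 = 312
b[7] = 2*312 + 35 = 659
b[8] = 2*659 + 40 = 1358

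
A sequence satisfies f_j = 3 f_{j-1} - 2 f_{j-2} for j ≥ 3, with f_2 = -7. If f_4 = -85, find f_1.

6

Let f_1 = w.
f_3 = -21 - 2w
f_4 = -49 - 6w
So -49 - 6w = -85, giving w = 6.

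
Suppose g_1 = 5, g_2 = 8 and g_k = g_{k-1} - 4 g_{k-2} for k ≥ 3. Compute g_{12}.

1812

g_3 = 8 - 4*5 = -12
g_4 = (-12) - 4*8 = -44
g_5 = (-44) - 4*(-12) = 4
g_6 = 4 - 4*(-44) = 180
g_7 = 180 - 4*4 = 164
g_8 = 164 - 4*180 = -556
g_9 = (-556) - 4*164 = -1212
g_{10} = (-1212) - 4*(-556) = 1012
g_{11} = 1012 - 4*(-1212) = 5860
g_{12} = 5860 - 4*1012 = 1812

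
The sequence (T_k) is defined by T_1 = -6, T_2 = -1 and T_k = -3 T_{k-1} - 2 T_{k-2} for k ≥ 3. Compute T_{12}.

-14323

T_3 = -3(-1) - 2(-6) = 15
T_4 = -3(15) - 2(-1) = -43
T_5 = -3(-43) - 2(15) = 99
T_6 = -3(99) - 2(-43) = -211
T_7 = -3(-211) - 2(99) = 435
T_8 = -3(435) - 2(-211) = -883
T_9 = -3(-883) - 2(435) = 1779
T_{10} = -3(1779) - 2(-883) = -3571
T_{11} = -3(-3571) - 2(1779) = 7155
T_{12} = -3(7155) - 2(-3571) = -14323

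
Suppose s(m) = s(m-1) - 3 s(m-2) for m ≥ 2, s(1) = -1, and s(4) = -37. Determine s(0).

-7

Let s(0) = y.
s(2) = -1 - 3y
s(3) = 2 - 3y
s(4) = 5 + 6y
So 5 + 6y = -37, giving y = -7.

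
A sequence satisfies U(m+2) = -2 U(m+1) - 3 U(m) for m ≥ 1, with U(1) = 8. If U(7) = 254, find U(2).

-1

Let U(2) = x.
U(3) = -24 - 2x
U(4) = 48 + x
U(5) = -24 + 4x
U(6) = -96 - 11x
U(7) = 264 + 10x
So 264 + 10x = 254, giving x = -1.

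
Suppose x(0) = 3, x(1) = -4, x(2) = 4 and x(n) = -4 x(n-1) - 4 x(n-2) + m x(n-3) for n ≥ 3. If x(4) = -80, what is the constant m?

4

x(3) = 3m
x(4) = -16 - 16m
So -16 - 16m = -80, giving m = 4.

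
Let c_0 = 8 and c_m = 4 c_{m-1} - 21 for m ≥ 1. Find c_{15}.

The fixed point is -21/(1 - 4) = 7, so c_m - 7 = 4(c_{m-1} - 7).
Hence c_m = 1·4^m + 7.
c_{15} = 1·4^{15} + 7 = 1·1073741824 + 7 = 1073741831.

1073741831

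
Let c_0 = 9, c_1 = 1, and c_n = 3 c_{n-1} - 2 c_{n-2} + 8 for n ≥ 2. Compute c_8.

-55

c_2 = 3(1) - 2(9) + 8 = -7
c_3 = 3(-7) - 2(1) + 8 = -15
c_4 = 3(-15) - 2(-7) + 8 = -23
c_5 = 3(-23) - 2(-15) + 8 = -31
c_6 = 3(-31) - 2(-23) + 8 = -39
c_7 = 3(-39) - 2(-31) + 8 = -47
c_8 = 3(-47) - 2(-39) + 8 = -55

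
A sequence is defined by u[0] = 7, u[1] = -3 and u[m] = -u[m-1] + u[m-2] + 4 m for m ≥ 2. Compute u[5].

u[2] = -(-3) + 7 + 8 = 18
u[3] = -18 + (-3) + 12 = -9
u[4] = -(-9) + 18 + 16 = 43
u[5] = -43 + (-9) + 20 = -32

-32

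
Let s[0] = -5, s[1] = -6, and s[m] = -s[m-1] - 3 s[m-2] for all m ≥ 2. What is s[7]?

-318

s[2] = -(-6) - 3(-5) = 21
s[3] = -21 - 3(-6) = -3
s[4] = -(-3) - 3(21) = -60
s[5] = -(-60) - 3(-3) = 69
s[6] = -69 - 3(-60) = 111
s[7] = -111 - 3(69) = -318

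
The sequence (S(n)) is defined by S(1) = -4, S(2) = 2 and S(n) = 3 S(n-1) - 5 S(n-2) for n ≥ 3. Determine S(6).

-118

S(3) = 3(2) - 5(-4) = 26
S(4) = 3(26) - 5(2) = 68
S(5) = 3(68) - 5(26) = 74
S(6) = 3(74) - 5(68) = -118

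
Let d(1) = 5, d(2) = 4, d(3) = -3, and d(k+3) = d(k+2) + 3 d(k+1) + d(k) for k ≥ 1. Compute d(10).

d(4) = (-3) + 3(4) + 5 = 14
d(5) = 14 + 3(-3) + 4 = 9
d(6) = 9 + 3(14) + (-3) = 48
d(7) = 48 + 3(9) + 14 = 89
d(8) = 89 + 3(48) + 9 = 242
d(9) = 242 + 3(89) + 48 = 557
d(10) = 557 + 3(242) + 89 = 1372

1372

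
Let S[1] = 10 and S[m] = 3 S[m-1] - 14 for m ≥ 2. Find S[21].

The fixed point is -14/(1 - 3) = 7, so S[m] - 7 = 3(S[m-1] - 7).
Hence S[m] = 3·3^{m-1} + 7.
S[21] = 3·3^{20} + 7 = 3·3486784401 + 7 = 10460353210.

10460353210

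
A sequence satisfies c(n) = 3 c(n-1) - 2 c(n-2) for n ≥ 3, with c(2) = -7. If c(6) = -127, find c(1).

Let c(1) = v.
c(3) = -21 - 2v
c(4) = -49 - 6v
c(5) = -105 - 14v
c(6) = -217 - 30v
So -217 - 30v = -127, giving v = -3.

-3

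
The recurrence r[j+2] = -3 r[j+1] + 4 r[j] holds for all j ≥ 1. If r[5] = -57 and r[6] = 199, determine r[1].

-6

Rearranging, r[j-2] = (r[j] + 3 r[j-1]) / 4.
r[4] = (199 + 3*(-57)) / 4 = 28/4 = 7
r[3] = (-57 + 3*7) / 4 = -36/4 = -9
r[2] = (7 + 3*(-9)) / 4 = -20/4 = -5
r[1] = (-9 + 3*(-5)) / 4 = -24/4 = -6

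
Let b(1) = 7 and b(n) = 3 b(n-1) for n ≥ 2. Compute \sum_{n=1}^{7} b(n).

7651

b(2) = 3·7 = 21
b(3) = 3·21 = 63
b(4) = 3·63 = 189
b(5) = 3·189 = 567
b(6) = 3·567 = 1701
b(7) = 3·1701 = 5103
Sum = 7 + 21 + 63 + 189 + 567 + 1701 + 5103 = 7651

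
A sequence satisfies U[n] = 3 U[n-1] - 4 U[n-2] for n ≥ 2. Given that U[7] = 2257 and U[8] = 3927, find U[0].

Rearranging, U[n-2] = (U[n] - 3 U[n-1]) / -4.
U[6] = (3927 - 3·2257) / -4 = -2844/-4 = 711
U[5] = (2257 - 3·711) / -4 = 124/-4 = -31
U[4] = (711 - 3·(-31)) / -4 = 804/-4 = -201
U[3] = (-31 - 3·(-201)) / -4 = 572/-4 = -143
U[2] = (-201 - 3·(-143)) / -4 = 228/-4 = -57
U[1] = (-143 - 3·(-57)) / -4 = 28/-4 = -7
U[0] = (-57 - 3·(-7)) / -4 = -36/-4 = 9

9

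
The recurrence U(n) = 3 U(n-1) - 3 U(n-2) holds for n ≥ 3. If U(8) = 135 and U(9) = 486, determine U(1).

1

Rearranging, U(n-2) = (U(n) - 3 U(n-1)) / -3.
U(7) = (486 - 3·135) / -3 = 81/-3 = -27
U(6) = (135 - 3·(-27)) / -3 = 216/-3 = -72
U(5) = (-27 - 3·(-72)) / -3 = 189/-3 = -63
U(4) = (-72 - 3·(-63)) / -3 = 117/-3 = -39
U(3) = (-63 - 3·(-39)) / -3 = 54/-3 = -18
U(2) = (-39 - 3·(-18)) / -3 = 15/-3 = -5
U(1) = (-18 - 3·(-5)) / -3 = -3/-3 = 1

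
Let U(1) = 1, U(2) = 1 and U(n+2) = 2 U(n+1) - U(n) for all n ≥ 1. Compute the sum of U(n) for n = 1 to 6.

U(3) = 2*1 - 1 = 1
U(4) = 2*1 - 1 = 1
U(5) = 2*1 - 1 = 1
U(6) = 2*1 - 1 = 1
Sum = 1 + 1 + 1 + 1 + 1 + 1 = 6

6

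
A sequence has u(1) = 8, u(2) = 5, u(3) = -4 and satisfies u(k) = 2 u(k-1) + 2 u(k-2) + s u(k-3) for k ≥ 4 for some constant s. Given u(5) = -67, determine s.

u(4) = 2 + 8s
u(5) = -4 + 21s
So -4 + 21s = -67, giving s = -3.

-3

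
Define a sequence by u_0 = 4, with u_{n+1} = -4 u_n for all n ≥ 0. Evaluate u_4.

1024

u_1 = -4·4 = -16
u_2 = -4·(-16) = 64
u_3 = -4·64 = -256
u_4 = -4·(-256) = 1024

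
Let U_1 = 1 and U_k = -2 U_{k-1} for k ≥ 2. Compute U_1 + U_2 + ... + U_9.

171

U_2 = -2(1) = -2
U_3 = -2(-2) = 4
U_4 = -2(4) = -8
U_5 = -2(-8) = 16
U_6 = -2(16) = -32
U_7 = -2(-32) = 64
U_8 = -2(64) = -128
U_9 = -2(-128) = 256
Sum = 1 + (-2) + 4 + (-8) + 16 + (-32) + 64 + (-128) + 256 = 171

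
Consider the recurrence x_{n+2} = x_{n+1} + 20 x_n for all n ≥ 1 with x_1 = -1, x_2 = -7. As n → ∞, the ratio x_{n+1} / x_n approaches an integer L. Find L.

5

The characteristic equation is r^2 - r - 20 = 0, which factors as (r - 5)(r + 4) = 0.
So the roots are 5 and -4. Since |5| > |-4| and the coefficient of 5^n is non-zero, the ratio tends to 5.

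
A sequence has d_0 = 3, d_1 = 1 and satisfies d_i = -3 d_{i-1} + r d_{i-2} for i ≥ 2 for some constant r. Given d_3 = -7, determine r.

d_2 = -3 + 3r
d_3 = 9 - 8r
So 9 - 8r = -7, giving r = 2.

2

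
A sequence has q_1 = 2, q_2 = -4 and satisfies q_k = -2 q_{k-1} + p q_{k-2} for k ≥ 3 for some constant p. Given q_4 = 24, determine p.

q_3 = 8 + 2p
q_4 = -16 - 8p
So -16 - 8p = 24, giving p = -5.

-5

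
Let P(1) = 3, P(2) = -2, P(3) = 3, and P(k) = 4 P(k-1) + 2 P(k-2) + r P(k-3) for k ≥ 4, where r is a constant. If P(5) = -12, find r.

-5

P(4) = 8 + 3r
P(5) = 38 + 10r
So 38 + 10r = -12, giving r = -5.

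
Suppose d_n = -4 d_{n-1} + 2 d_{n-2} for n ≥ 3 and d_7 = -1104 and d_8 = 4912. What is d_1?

-6

Rearranging, d_{n-2} = (d_n + 4 d_{n-1}) / 2.
d_6 = (4912 + 4(-1104)) / 2 = 496/2 = 248
d_5 = (-1104 + 4(248)) / 2 = -112/2 = -56
d_4 = (248 + 4(-56)) / 2 = 24/2 = 12
d_3 = (-56 + 4(12)) / 2 = -8/2 = -4
d_2 = (12 + 4(-4)) / 2 = -4/2 = -2
d_1 = (-4 + 4(-2)) / 2 = -12/2 = -6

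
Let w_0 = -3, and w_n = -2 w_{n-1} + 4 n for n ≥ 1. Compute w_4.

w_1 = -2(-3) + 4 = 10
w_2 = -2(10) + 8 = -12
w_3 = -2(-12) + 12 = 36
w_4 = -2(36) + 16 = -56

-56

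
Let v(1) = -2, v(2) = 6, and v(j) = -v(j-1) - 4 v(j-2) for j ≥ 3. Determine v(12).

3494

v(3) = -6 - 4*(-2) = 2
v(4) = -2 - 4*6 = -26
v(5) = -(-26) - 4*2 = 18
v(6) = -18 - 4*(-26) = 86
v(7) = -86 - 4*18 = -158
v(8) = -(-158) - 4*86 = -186
v(9) = -(-186) - 4*(-158) = 818
v(10) = -818 - 4*(-186) = -74
v(11) = -(-74) - 4*818 = -3198
v(12) = -(-3198) - 4*(-74) = 3494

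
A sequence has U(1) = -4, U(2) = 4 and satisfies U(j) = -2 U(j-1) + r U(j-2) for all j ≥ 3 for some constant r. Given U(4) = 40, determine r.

U(3) = -8 - 4r
U(4) = 16 + 12r
So 16 + 12r = 40, giving r = 2.

2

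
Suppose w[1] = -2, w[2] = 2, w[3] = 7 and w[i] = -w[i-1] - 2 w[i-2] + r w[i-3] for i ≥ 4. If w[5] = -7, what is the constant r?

-1

w[4] = -11 - 2r
w[5] = -3 + 4r
So -3 + 4r = -7, giving r = -1.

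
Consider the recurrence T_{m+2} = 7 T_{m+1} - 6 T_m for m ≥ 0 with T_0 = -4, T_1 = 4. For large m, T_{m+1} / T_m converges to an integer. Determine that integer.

The characteristic equation is r^2 - 7r + 6 = 0, which factors as (r - 6)(r - 1) = 0.
So the roots are 6 and 1. Since |6| > |1| and the coefficient of 6^m is non-zero, the ratio tends to 6.

6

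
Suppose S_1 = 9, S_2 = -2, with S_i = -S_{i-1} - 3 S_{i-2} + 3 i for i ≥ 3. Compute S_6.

S_3 = -(-2) - 3*9 + 9 = -16
S_4 = -(-16) - 3*(-2) + 12 = 34
S_5 = -34 - 3*(-16) + 15 = 29
S_6 = -29 - 3*34 + 18 = -113

-113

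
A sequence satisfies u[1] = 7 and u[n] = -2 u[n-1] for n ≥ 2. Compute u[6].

u[2] = -2·7 = -14
u[3] = -2·(-14) = 28
u[4] = -2·28 = -56
u[5] = -2·(-56) = 112
u[6] = -2·112 = -224

-224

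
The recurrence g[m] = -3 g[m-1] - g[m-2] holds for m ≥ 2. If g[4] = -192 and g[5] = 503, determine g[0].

3

Rearranging, g[m-2] = -(g[m] + 3 g[m-1]).
g[3] = -(503 + 3(-192)) = 73
g[2] = -(-192 + 3(73)) = -27
g[1] = -(73 + 3(-27)) = 8
g[0] = -(-27 + 3(8)) = 3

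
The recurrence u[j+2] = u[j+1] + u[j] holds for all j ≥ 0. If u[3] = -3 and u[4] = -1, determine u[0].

Rearranging, u[j-2] = u[j] - u[j-1].
u[2] = -1 - (-3) = 2
u[1] = -3 - 2 = -5
u[0] = 2 - (-5) = 7

7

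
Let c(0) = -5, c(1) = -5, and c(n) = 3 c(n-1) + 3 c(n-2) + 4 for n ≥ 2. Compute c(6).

-4877

c(2) = 3·(-5) + 3·(-5) + 4 = -26
c(3) = 3·(-26) + 3·(-5) + 4 = -89
c(4) = 3·(-89) + 3·(-26) + 4 = -341
c(5) = 3·(-341) + 3·(-89) + 4 = -1286
c(6) = 3·(-1286) + 3·(-341) + 4 = -4877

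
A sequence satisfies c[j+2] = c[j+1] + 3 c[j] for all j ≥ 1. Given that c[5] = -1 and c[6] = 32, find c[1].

Rearranging, c[j-2] = (c[j] - c[j-1]) / 3.
c[4] = (32 - (-1)) / 3 = 33/3 = 11
c[3] = (-1 - 11) / 3 = -12/3 = -4
c[2] = (11 - (-4)) / 3 = 15/3 = 5
c[1] = (-4 - 5) / 3 = -9/3 = -3

-3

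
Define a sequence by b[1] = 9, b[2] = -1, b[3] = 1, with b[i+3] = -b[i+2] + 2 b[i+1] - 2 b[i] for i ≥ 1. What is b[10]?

-1829

b[4] = -1 + 2·(-1) - 2·9 = -21
b[5] = -(-21) + 2·1 - 2·(-1) = 25
b[6] = -25 + 2·(-21) - 2·1 = -69
b[7] = -(-69) + 2·25 - 2·(-21) = 161
b[8] = -161 + 2·(-69) - 2·25 = -349
b[9] = -(-349) + 2·161 - 2·(-69) = 809
b[10] = -809 + 2·(-349) - 2·161 = -1829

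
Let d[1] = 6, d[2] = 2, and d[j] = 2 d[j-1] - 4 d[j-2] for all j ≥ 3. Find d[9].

-1280

d[3] = 2·2 - 4·6 = -20
d[4] = 2·(-20) - 4·2 = -48
d[5] = 2·(-48) - 4·(-20) = -16
d[6] = 2·(-16) - 4·(-48) = 160
d[7] = 2·160 - 4·(-16) = 384
d[8] = 2·384 - 4·160 = 128
d[9] = 2·128 - 4·384 = -1280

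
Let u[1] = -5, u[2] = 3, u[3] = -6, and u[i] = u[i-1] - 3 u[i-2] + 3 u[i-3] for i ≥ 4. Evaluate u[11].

u[4] = (-6) - 3*3 + 3*(-5) = -30
u[5] = (-30) - 3*(-6) + 3*3 = -3
u[6] = (-3) - 3*(-30) + 3*(-6) = 69
u[7] = 69 - 3*(-3) + 3*(-30) = -12
u[8] = (-12) - 3*69 + 3*(-3) = -228
u[9] = (-228) - 3*(-12) + 3*69 = 15
u[10] = 15 - 3*(-228) + 3*(-12) = 663
u[11] = 663 - 3*15 + 3*(-228) = -66

-66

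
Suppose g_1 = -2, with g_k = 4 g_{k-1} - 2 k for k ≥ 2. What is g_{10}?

-932060

g_2 = 4(-2) - 4 = -12
g_3 = 4(-12) - 6 = -54
g_4 = 4(-54) - 8 = -224
g_5 = 4(-224) - 10 = -906
g_6 = 4(-906) - 12 = -3636
g_7 = 4(-3636) - 14 = -14558
g_8 = 4(-14558) - 16 = -58248
g_9 = 4(-58248) - 18 = -233010
g_{10} = 4(-233010) - 20 = -932060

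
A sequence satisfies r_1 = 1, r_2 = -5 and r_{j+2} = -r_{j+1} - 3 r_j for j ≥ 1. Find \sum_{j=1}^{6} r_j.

r_3 = -(-5) - 3(1) = 2
r_4 = -2 - 3(-5) = 13
r_5 = -13 - 3(2) = -19
r_6 = -(-19) - 3(13) = -20
Sum = 1 + (-5) + 2 + 13 + (-19) + (-20) = -28

-28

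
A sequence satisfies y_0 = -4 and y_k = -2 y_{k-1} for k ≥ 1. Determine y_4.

y_1 = -2·(-4) = 8
y_2 = -2·8 = -16
y_3 = -2·(-16) = 32
y_4 = -2·32 = -64

-64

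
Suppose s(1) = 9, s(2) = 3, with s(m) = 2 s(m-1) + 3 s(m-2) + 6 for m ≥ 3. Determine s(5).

s(3) = 2*3 + 3*9 + 6 = 39
s(4) = 2*39 + 3*3 + 6 = 93
s(5) = 2*93 + 3*39 + 6 = 309

309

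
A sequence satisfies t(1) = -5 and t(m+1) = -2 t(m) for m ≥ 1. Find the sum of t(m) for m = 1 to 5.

-55

t(2) = -2·(-5) = 10
t(3) = -2·10 = -20
t(4) = -2·(-20) = 40
t(5) = -2·40 = -80
Sum = (-5) + 10 + (-20) + 40 + (-80) = -55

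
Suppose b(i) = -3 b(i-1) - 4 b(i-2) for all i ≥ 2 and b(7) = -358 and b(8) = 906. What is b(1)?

Rearranging, b(i-2) = (b(i) + 3 b(i-1)) / -4.
b(6) = (906 + 3(-358)) / -4 = -168/-4 = 42
b(5) = (-358 + 3(42)) / -4 = -232/-4 = 58
b(4) = (42 + 3(58)) / -4 = 216/-4 = -54
b(3) = (58 + 3(-54)) / -4 = -104/-4 = 26
b(2) = (-54 + 3(26)) / -4 = 24/-4 = -6
b(1) = (26 + 3(-6)) / -4 = 8/-4 = -2

-2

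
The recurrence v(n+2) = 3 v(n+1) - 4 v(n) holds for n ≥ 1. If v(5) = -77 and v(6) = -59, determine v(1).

Rearranging, v(n-2) = (v(n) - 3 v(n-1)) / -4.
v(4) = (-59 - 3*(-77)) / -4 = 172/-4 = -43
v(3) = (-77 - 3*(-43)) / -4 = 52/-4 = -13
v(2) = (-43 - 3*(-13)) / -4 = -4/-4 = 1
v(1) = (-13 - 3*1) / -4 = -16/-4 = 4

4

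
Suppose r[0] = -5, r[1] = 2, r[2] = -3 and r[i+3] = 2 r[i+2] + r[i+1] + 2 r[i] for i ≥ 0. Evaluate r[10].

r[3] = 2(-3) + 2 + 2(-5) = -14
r[4] = 2(-14) + (-3) + 2(2) = -27
r[5] = 2(-27) + (-14) + 2(-3) = -74
r[6] = 2(-74) + (-27) + 2(-14) = -203
r[7] = 2(-203) + (-74) + 2(-27) = -534
r[8] = 2(-534) + (-203) + 2(-74) = -1419
r[9] = 2(-1419) + (-534) + 2(-203) = -3778
r[10] = 2(-3778) + (-1419) + 2(-534) = -10043

-10043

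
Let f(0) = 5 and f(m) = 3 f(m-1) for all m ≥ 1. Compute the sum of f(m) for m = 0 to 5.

f(1) = 3·5 = 15
f(2) = 3·15 = 45
f(3) = 3·45 = 135
f(4) = 3·135 = 405
f(5) = 3·405 = 1215
Sum = 5 + 15 + 45 + 135 + 405 + 1215 = 1820

1820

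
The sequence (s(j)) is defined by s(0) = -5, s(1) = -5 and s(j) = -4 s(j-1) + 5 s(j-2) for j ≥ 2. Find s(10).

s(2) = -4(-5) + 5(-5) = -5
s(3) = -4(-5) + 5(-5) = -5
s(4) = -4(-5) + 5(-5) = -5
s(5) = -4(-5) + 5(-5) = -5
s(6) = -4(-5) + 5(-5) = -5
s(7) = -4(-5) + 5(-5) = -5
s(8) = -4(-5) + 5(-5) = -5
s(9) = -4(-5) + 5(-5) = -5
s(10) = -4(-5) + 5(-5) = -5

-5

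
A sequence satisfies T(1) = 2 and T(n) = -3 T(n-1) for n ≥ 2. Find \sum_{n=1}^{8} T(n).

T(2) = -3·2 = -6
T(3) = -3·(-6) = 18
T(4) = -3·18 = -54
T(5) = -3·(-54) = 162
T(6) = -3·162 = -486
T(7) = -3·(-486) = 1458
T(8) = -3·1458 = -4374
Sum = 2 + (-6) + 18 + (-54) + 162 + (-486) + 1458 + (-4374) = -3280

-3280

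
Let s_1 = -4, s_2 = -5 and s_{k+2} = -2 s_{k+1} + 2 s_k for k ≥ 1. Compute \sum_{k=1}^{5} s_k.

11

s_3 = -2·(-5) + 2·(-4) = 2
s_4 = -2·2 + 2·(-5) = -14
s_5 = -2·(-14) + 2·2 = 32
Sum = (-4) + (-5) + 2 + (-14) + 32 = 11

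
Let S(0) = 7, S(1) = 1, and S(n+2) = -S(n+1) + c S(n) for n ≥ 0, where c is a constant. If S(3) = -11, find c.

S(2) = -1 + 7c
S(3) = 1 - 6c
So 1 - 6c = -11, giving c = 2.

2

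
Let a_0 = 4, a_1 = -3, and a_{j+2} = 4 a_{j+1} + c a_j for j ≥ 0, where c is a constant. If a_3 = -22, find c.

2

a_2 = -12 + 4c
a_3 = -48 + 13c
So -48 + 13c = -22, giving c = 2.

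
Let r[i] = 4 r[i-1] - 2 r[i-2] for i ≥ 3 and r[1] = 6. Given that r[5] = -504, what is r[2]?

-7

Let r[2] = y.
r[3] = -12 + 4y
r[4] = -48 + 14y
r[5] = -168 + 48y
So -168 + 48y = -504, giving y = -7.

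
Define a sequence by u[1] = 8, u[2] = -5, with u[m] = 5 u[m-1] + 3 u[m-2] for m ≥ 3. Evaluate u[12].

u[3] = 5·(-5) + 3·8 = -1
u[4] = 5·(-1) + 3·(-5) = -20
u[5] = 5·(-20) + 3·(-1) = -103
u[6] = 5·(-103) + 3·(-20) = -575
u[7] = 5·(-575) + 3·(-103) = -3184
u[8] = 5·(-3184) + 3·(-575) = -17645
u[9] = 5·(-17645) + 3·(-3184) = -97777
u[10] = 5·(-97777) + 3·(-17645) = -541820
u[11] = 5·(-541820) + 3·(-97777) = -3002431
u[12] = 5·(-3002431) + 3·(-541820) = -16637615

-16637615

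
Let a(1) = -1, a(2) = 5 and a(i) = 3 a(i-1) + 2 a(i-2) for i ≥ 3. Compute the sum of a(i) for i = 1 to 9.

38747

a(3) = 3(5) + 2(-1) = 13
a(4) = 3(13) + 2(5) = 49
a(5) = 3(49) + 2(13) = 173
a(6) = 3(173) + 2(49) = 617
a(7) = 3(617) + 2(173) = 2197
a(8) = 3(2197) + 2(617) = 7825
a(9) = 3(7825) + 2(2197) = 27869
Sum = (-1) + 5 + 13 + 49 + 173 + 617 + 2197 + 7825 + 27869 = 38747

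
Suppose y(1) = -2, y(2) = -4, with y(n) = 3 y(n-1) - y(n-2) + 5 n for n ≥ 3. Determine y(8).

2950

y(3) = 3*(-4) - (-2) + 15 = 5
y(4) = 3*5 - (-4) + 20 = 39
y(5) = 3*39 - 5 + 25 = 137
y(6) = 3*137 - 39 + 30 = 402
y(7) = 3*402 - 137 + 35 = 1104
y(8) = 3*1104 - 402 + 40 = 2950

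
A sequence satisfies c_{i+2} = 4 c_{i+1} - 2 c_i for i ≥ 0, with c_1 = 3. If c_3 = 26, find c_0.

Let c_0 = v.
c_2 = 12 - 2v
c_3 = 42 - 8v
So 42 - 8v = 26, giving v = 2.

2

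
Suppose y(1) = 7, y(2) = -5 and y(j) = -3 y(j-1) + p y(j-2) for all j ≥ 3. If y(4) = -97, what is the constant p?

y(3) = 15 + 7p
y(4) = -45 - 26p
So -45 - 26p = -97, giving p = 2.

2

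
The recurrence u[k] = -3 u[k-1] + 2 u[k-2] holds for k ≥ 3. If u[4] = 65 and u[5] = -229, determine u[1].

Rearranging, u[k-2] = (u[k] + 3 u[k-1]) / 2.
u[3] = (-229 + 3·65) / 2 = -34/2 = -17
u[2] = (65 + 3·(-17)) / 2 = 14/2 = 7
u[1] = (-17 + 3·7) / 2 = 4/2 = 2

2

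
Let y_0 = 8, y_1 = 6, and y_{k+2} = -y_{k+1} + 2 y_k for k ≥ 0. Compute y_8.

y_2 = -6 + 2*8 = 10
y_3 = -10 + 2*6 = 2
y_4 = -2 + 2*10 = 18
y_5 = -18 + 2*2 = -14
y_6 = -(-14) + 2*18 = 50
y_7 = -50 + 2*(-14) = -78
y_8 = -(-78) + 2*50 = 178

178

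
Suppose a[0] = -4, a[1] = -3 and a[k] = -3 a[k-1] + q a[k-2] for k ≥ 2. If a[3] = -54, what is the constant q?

a[2] = 9 - 4q
a[3] = -27 + 9q
So -27 + 9q = -54, giving q = -3.

-3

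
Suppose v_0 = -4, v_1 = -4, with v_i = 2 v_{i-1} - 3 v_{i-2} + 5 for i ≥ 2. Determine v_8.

-108

v_2 = 2*(-4) - 3*(-4) + 5 = 9
v_3 = 2*9 - 3*(-4) + 5 = 35
v_4 = 2*35 - 3*9 + 5 = 48
v_5 = 2*48 - 3*35 + 5 = -4
v_6 = 2*(-4) - 3*48 + 5 = -147
v_7 = 2*(-147) - 3*(-4) + 5 = -277
v_8 = 2*(-277) - 3*(-147) + 5 = -108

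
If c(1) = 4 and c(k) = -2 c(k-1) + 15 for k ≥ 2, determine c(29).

The fixed point is 15/(1 + 2) = 5, so c(k) - 5 = -2(c(k-1) - 5).
Hence c(k) = -1·(-2)^{k-1} + 5.
c(29) = -1·(-2)^{28} + 5 = -1·268435456 + 5 = -268435451.

-268435451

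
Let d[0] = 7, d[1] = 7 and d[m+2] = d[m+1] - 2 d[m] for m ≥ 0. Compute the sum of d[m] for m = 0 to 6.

d[2] = 7 - 2(7) = -7
d[3] = (-7) - 2(7) = -21
d[4] = (-21) - 2(-7) = -7
d[5] = (-7) - 2(-21) = 35
d[6] = 35 - 2(-7) = 49
Sum = 7 + 7 + (-7) + (-21) + (-7) + 35 + 49 = 63

63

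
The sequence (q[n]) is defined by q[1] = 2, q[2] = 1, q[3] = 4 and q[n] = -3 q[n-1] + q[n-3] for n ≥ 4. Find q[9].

q[4] = -3·4 + 2 = -10
q[5] = -3·(-10) + 1 = 31
q[6] = -3·31 + 4 = -89
q[7] = -3·(-89) + (-10) = 257
q[8] = -3·257 + 31 = -740
q[9] = -3·(-740) + (-89) = 2131

2131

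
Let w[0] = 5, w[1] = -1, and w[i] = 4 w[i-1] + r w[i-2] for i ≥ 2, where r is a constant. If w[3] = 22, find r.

2

w[2] = -4 + 5r
w[3] = -16 + 19r
So -16 + 19r = 22, giving r = 2.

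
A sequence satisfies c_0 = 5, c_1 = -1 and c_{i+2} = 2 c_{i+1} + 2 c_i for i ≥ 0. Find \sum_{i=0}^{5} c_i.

186

c_2 = 2*(-1) + 2*5 = 8
c_3 = 2*8 + 2*(-1) = 14
c_4 = 2*14 + 2*8 = 44
c_5 = 2*44 + 2*14 = 116
Sum = 5 + (-1) + 8 + 14 + 44 + 116 = 186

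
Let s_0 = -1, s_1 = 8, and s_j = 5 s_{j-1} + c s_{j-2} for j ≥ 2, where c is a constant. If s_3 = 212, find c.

s_2 = 40 - c
s_3 = 200 + 3c
So 200 + 3c = 212, giving c = 4.

4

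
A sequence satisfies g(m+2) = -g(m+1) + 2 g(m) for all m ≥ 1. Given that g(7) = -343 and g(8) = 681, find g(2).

Rearranging, g(m-2) = (g(m) + g(m-1)) / 2.
g(6) = (681 + (-343)) / 2 = 338/2 = 169
g(5) = (-343 + 169) / 2 = -174/2 = -87
g(4) = (169 + (-87)) / 2 = 82/2 = 41
g(3) = (-87 + 41) / 2 = -46/2 = -23
g(2) = (41 + (-23)) / 2 = 18/2 = 9

9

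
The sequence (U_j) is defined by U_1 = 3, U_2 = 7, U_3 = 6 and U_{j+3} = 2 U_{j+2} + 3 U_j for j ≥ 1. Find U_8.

U_4 = 2*6 + 3*3 = 21
U_5 = 2*21 + 3*7 = 63
U_6 = 2*63 + 3*6 = 144
U_7 = 2*144 + 3*21 = 351
U_8 = 2*351 + 3*63 = 891

891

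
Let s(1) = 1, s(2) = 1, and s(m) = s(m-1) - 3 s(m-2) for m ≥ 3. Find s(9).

-74

s(3) = 1 - 3(1) = -2
s(4) = (-2) - 3(1) = -5
s(5) = (-5) - 3(-2) = 1
s(6) = 1 - 3(-5) = 16
s(7) = 16 - 3(1) = 13
s(8) = 13 - 3(16) = -35
s(9) = (-35) - 3(13) = -74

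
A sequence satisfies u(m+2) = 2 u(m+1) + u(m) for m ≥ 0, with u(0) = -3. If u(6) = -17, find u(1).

Let u(1) = x.
u(2) = -3 + 2x
u(3) = -6 + 5x
u(4) = -15 + 12x
u(5) = -36 + 29x
u(6) = -87 + 70x
So -87 + 70x = -17, giving x = 1.

1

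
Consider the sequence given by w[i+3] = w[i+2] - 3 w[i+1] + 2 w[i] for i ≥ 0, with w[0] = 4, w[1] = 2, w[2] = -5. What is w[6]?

-39

w[3] = (-5) - 3·2 + 2·4 = -3
w[4] = (-3) - 3·(-5) + 2·2 = 16
w[5] = 16 - 3·(-3) + 2·(-5) = 15
w[6] = 15 - 3·16 + 2·(-3) = -39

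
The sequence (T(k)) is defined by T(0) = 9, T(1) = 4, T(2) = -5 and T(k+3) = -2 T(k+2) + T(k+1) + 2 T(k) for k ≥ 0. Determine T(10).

T(3) = -2(-5) + 4 + 2(9) = 32
T(4) = -2(32) + (-5) + 2(4) = -61
T(5) = -2(-61) + 32 + 2(-5) = 144
T(6) = -2(144) + (-61) + 2(32) = -285
T(7) = -2(-285) + 144 + 2(-61) = 592
T(8) = -2(592) + (-285) + 2(144) = -1181
T(9) = -2(-1181) + 592 + 2(-285) = 2384
T(10) = -2(2384) + (-1181) + 2(592) = -4765

-4765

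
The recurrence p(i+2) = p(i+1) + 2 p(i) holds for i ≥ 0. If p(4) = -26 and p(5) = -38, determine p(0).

-6

Rearranging, p(i-2) = (p(i) - p(i-1)) / 2.
p(3) = (-38 - (-26)) / 2 = -12/2 = -6
p(2) = (-26 - (-6)) / 2 = -20/2 = -10
p(1) = (-6 - (-10)) / 2 = 4/2 = 2
p(0) = (-10 - 2) / 2 = -12/2 = -6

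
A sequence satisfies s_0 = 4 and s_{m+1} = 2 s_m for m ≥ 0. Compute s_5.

128

s_1 = 2·4 = 8
s_2 = 2·8 = 16
s_3 = 2·16 = 32
s_4 = 2·32 = 64
s_5 = 2·64 = 128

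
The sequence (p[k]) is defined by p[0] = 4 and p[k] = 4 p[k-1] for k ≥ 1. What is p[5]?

4096

p[1] = 4(4) = 16
p[2] = 4(16) = 64
p[3] = 4(64) = 256
p[4] = 4(256) = 1024
p[5] = 4(1024) = 4096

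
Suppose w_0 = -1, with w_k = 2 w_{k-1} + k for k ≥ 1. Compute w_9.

501

w_1 = 2(-1) + 1 = -1
w_2 = 2(-1) + 2 = 0
w_3 = 2(0) + 3 = 3
w_4 = 2(3) + 4 = 10
w_5 = 2(10) + 5 = 25
w_6 = 2(25) + 6 = 56
w_7 = 2(56) + 7 = 119
w_8 = 2(119) + 8 = 246
w_9 = 2(246) + 9 = 501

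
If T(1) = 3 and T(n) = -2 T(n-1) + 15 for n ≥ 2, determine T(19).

-524283

The fixed point is 15/(1 + 2) = 5, so T(n) - 5 = -2(T(n-1) - 5).
Hence T(n) = -2·(-2)^{n-1} + 5.
T(19) = -2·(-2)^{18} + 5 = -2·262144 + 5 = -524283.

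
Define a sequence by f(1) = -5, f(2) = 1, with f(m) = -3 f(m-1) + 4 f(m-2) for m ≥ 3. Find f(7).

-4919

f(3) = -3·1 + 4·(-5) = -23
f(4) = -3·(-23) + 4·1 = 73
f(5) = -3·73 + 4·(-23) = -311
f(6) = -3·(-311) + 4·73 = 1225
f(7) = -3·1225 + 4·(-311) = -4919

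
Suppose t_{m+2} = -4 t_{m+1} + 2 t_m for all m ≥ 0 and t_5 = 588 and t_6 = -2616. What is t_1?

Rearranging, t_{m-2} = (t_m + 4 t_{m-1}) / 2.
t_4 = (-2616 + 4(588)) / 2 = -264/2 = -132
t_3 = (588 + 4(-132)) / 2 = 60/2 = 30
t_2 = (-132 + 4(30)) / 2 = -12/2 = -6
t_1 = (30 + 4(-6)) / 2 = 6/2 = 3

3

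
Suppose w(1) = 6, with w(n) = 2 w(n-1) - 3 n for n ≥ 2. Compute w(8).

-354

w(2) = 2·6 - 6 = 6
w(3) = 2·6 - 9 = 3
w(4) = 2·3 - 12 = -6
w(5) = 2·(-6) - 15 = -27
w(6) = 2·(-27) - 18 = -72
w(7) = 2·(-72) - 21 = -165
w(8) = 2·(-165) - 24 = -354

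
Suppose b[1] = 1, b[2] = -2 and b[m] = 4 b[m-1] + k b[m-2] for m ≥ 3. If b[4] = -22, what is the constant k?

5

b[3] = -8 + k
b[4] = -32 + 2k
So -32 + 2k = -22, giving k = 5.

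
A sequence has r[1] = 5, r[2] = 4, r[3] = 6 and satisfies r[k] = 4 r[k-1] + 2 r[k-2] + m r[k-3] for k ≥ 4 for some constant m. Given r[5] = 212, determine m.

3

r[4] = 32 + 5m
r[5] = 140 + 24m
So 140 + 24m = 212, giving m = 3.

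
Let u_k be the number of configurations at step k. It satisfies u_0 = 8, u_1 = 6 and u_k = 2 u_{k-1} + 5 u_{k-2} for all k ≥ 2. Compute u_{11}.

u_2 = 2(6) + 5(8) = 52
u_3 = 2(52) + 5(6) = 134
u_4 = 2(134) + 5(52) = 528
u_5 = 2(528) + 5(134) = 1726
u_6 = 2(1726) + 5(528) = 6092
u_7 = 2(6092) + 5(1726) = 20814
u_8 = 2(20814) + 5(6092) = 72088
u_9 = 2(72088) + 5(20814) = 248246
u_{10} = 2(248246) + 5(72088) = 856932
u_{11} = 2(856932) + 5(248246) = 2955094

2955094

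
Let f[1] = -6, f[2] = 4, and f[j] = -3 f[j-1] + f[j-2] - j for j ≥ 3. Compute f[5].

-215

f[3] = -3·4 + (-6) - 3 = -21
f[4] = -3·(-21) + 4 - 4 = 63
f[5] = -3·63 + (-21) - 5 = -215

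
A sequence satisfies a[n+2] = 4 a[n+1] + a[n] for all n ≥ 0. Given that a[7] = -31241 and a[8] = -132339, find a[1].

Rearranging, a[n-2] = a[n] - 4 a[n-1].
a[6] = -132339 - 4*(-31241) = -7375
a[5] = -31241 - 4*(-7375) = -1741
a[4] = -7375 - 4*(-1741) = -411
a[3] = -1741 - 4*(-411) = -97
a[2] = -411 - 4*(-97) = -23
a[1] = -97 - 4*(-23) = -5

-5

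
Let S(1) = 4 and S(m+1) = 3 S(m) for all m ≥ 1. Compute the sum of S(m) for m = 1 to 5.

S(2) = 3*4 = 12
S(3) = 3*12 = 36
S(4) = 3*36 = 108
S(5) = 3*108 = 324
Sum = 4 + 12 + 36 + 108 + 324 = 484

484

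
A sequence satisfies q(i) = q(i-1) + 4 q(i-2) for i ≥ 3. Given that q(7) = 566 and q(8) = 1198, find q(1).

Rearranging, q(i-2) = (q(i) - q(i-1)) / 4.
q(6) = (1198 - 566) / 4 = 632/4 = 158
q(5) = (566 - 158) / 4 = 408/4 = 102
q(4) = (158 - 102) / 4 = 56/4 = 14
q(3) = (102 - 14) / 4 = 88/4 = 22
q(2) = (14 - 22) / 4 = -8/4 = -2
q(1) = (22 - (-2)) / 4 = 24/4 = 6

6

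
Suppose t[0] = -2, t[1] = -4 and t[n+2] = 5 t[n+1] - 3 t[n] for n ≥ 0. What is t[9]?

t[2] = 5(-4) - 3(-2) = -14
t[3] = 5(-14) - 3(-4) = -58
t[4] = 5(-58) - 3(-14) = -248
t[5] = 5(-248) - 3(-58) = -1066
t[6] = 5(-1066) - 3(-248) = -4586
t[7] = 5(-4586) - 3(-1066) = -19732
t[8] = 5(-19732) - 3(-4586) = -84902
t[9] = 5(-84902) - 3(-19732) = -365314

-365314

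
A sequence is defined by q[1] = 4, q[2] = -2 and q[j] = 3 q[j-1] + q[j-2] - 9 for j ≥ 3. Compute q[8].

-5582

q[3] = 3*(-2) + 4 - 9 = -11
q[4] = 3*(-11) + (-2) - 9 = -44
q[5] = 3*(-44) + (-11) - 9 = -152
q[6] = 3*(-152) + (-44) - 9 = -509
q[7] = 3*(-509) + (-152) - 9 = -1688
q[8] = 3*(-1688) + (-509) - 9 = -5582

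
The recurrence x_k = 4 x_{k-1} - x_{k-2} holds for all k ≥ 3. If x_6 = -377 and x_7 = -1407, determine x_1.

3

Rearranging, x_{k-2} = -(x_k - 4 x_{k-1}).
x_5 = -(-1407 - 4(-377)) = -101
x_4 = -(-377 - 4(-101)) = -27
x_3 = -(-101 - 4(-27)) = -7
x_2 = -(-27 - 4(-7)) = -1
x_1 = -(-7 - 4(-1)) = 3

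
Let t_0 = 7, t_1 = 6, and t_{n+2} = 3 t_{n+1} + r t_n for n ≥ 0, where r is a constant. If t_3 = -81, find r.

t_2 = 18 + 7r
t_3 = 54 + 27r
So 54 + 27r = -81, giving r = -5.

-5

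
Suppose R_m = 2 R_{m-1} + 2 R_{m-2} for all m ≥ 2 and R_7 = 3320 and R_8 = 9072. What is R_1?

5

Rearranging, R_{m-2} = (R_m - 2 R_{m-1}) / 2.
R_6 = (9072 - 2·3320) / 2 = 2432/2 = 1216
R_5 = (3320 - 2·1216) / 2 = 888/2 = 444
R_4 = (1216 - 2·444) / 2 = 328/2 = 164
R_3 = (444 - 2·164) / 2 = 116/2 = 58
R_2 = (164 - 2·58) / 2 = 48/2 = 24
R_1 = (58 - 2·24) / 2 = 10/2 = 5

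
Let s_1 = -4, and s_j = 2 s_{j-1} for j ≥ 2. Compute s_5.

s_2 = 2*(-4) = -8
s_3 = 2*(-8) = -16
s_4 = 2*(-16) = -32
s_5 = 2*(-32) = -64

-64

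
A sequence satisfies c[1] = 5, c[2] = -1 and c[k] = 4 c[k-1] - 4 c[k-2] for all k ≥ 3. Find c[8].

c[3] = 4·(-1) - 4·5 = -24
c[4] = 4·(-24) - 4·(-1) = -92
c[5] = 4·(-92) - 4·(-24) = -272
c[6] = 4·(-272) - 4·(-92) = -720
c[7] = 4·(-720) - 4·(-272) = -1792
c[8] = 4·(-1792) - 4·(-720) = -4288

-4288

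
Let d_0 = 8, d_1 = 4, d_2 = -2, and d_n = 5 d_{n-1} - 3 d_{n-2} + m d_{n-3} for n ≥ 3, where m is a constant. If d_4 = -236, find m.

d_3 = -22 + 8m
d_4 = -104 + 44m
So -104 + 44m = -236, giving m = -3.

-3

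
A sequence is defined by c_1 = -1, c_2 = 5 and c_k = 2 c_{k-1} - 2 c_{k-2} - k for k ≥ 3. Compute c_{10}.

132

c_3 = 2·5 - 2·(-1) - 3 = 9
c_4 = 2·9 - 2·5 - 4 = 4
c_5 = 2·4 - 2·9 - 5 = -15
c_6 = 2·(-15) - 2·4 - 6 = -44
c_7 = 2·(-44) - 2·(-15) - 7 = -65
c_8 = 2·(-65) - 2·(-44) - 8 = -50
c_9 = 2·(-50) - 2·(-65) - 9 = 21
c_{10} = 2·21 - 2·(-50) - 10 = 132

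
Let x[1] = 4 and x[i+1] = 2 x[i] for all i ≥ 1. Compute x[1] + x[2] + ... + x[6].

x[2] = 2*4 = 8
x[3] = 2*8 = 16
x[4] = 2*16 = 32
x[5] = 2*32 = 64
x[6] = 2*64 = 128
Sum = 4 + 8 + 16 + 32 + 64 + 128 = 252

252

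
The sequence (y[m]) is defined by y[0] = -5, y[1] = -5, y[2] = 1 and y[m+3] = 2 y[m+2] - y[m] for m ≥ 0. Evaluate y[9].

319

y[3] = 2(1) - (-5) = 7
y[4] = 2(7) - (-5) = 19
y[5] = 2(19) - 1 = 37
y[6] = 2(37) - 7 = 67
y[7] = 2(67) - 19 = 115
y[8] = 2(115) - 37 = 193
y[9] = 2(193) - 67 = 319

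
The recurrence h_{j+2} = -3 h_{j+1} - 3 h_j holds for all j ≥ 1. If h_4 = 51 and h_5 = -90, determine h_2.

4

Rearranging, h_{j-2} = (h_j + 3 h_{j-1}) / -3.
h_3 = (-90 + 3*51) / -3 = 63/-3 = -21
h_2 = (51 + 3*(-21)) / -3 = -12/-3 = 4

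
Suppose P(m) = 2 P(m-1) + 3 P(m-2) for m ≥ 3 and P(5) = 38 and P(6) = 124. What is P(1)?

Rearranging, P(m-2) = (P(m) - 2 P(m-1)) / 3.
P(4) = (124 - 2·38) / 3 = 48/3 = 16
P(3) = (38 - 2·16) / 3 = 6/3 = 2
P(2) = (16 - 2·2) / 3 = 12/3 = 4
P(1) = (2 - 2·4) / 3 = -6/3 = -2

-2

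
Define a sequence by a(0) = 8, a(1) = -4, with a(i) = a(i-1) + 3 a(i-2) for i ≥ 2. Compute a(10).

7556

a(2) = (-4) + 3·8 = 20
a(3) = 20 + 3·(-4) = 8
a(4) = 8 + 3·20 = 68
a(5) = 68 + 3·8 = 92
a(6) = 92 + 3·68 = 296
a(7) = 296 + 3·92 = 572
a(8) = 572 + 3·296 = 1460
a(9) = 1460 + 3·572 = 3176
a(10) = 3176 + 3·1460 = 7556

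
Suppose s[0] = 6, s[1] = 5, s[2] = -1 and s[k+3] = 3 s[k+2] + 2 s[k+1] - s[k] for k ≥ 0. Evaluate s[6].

s[3] = 3·(-1) + 2·5 - 6 = 1
s[4] = 3·1 + 2·(-1) - 5 = -4
s[5] = 3·(-4) + 2·1 - (-1) = -9
s[6] = 3·(-9) + 2·(-4) - 1 = -36

-36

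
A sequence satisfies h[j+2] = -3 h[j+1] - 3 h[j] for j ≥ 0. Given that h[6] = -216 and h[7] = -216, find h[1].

Rearranging, h[j-2] = (h[j] + 3 h[j-1]) / -3.
h[5] = (-216 + 3*(-216)) / -3 = -864/-3 = 288
h[4] = (-216 + 3*288) / -3 = 648/-3 = -216
h[3] = (288 + 3*(-216)) / -3 = -360/-3 = 120
h[2] = (-216 + 3*120) / -3 = 144/-3 = -48
h[1] = (120 + 3*(-48)) / -3 = -24/-3 = 8

8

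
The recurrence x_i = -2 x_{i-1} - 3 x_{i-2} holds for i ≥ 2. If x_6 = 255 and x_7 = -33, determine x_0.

Rearranging, x_{i-2} = (x_i + 2 x_{i-1}) / -3.
x_5 = (-33 + 2*255) / -3 = 477/-3 = -159
x_4 = (255 + 2*(-159)) / -3 = -63/-3 = 21
x_3 = (-159 + 2*21) / -3 = -117/-3 = 39
x_2 = (21 + 2*39) / -3 = 99/-3 = -33
x_1 = (39 + 2*(-33)) / -3 = -27/-3 = 9
x_0 = (-33 + 2*9) / -3 = -15/-3 = 5

5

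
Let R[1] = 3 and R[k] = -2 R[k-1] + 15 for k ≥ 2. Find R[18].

262149

The fixed point is 15/(1 + 2) = 5, so R[k] - 5 = -2(R[k-1] - 5).
Hence R[k] = -2·(-2)^{k-1} + 5.
R[18] = -2·(-2)^{17} + 5 = -2·-131072 + 5 = 262149.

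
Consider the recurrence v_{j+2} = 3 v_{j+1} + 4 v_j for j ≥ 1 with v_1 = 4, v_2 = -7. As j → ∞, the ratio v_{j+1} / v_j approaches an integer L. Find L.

The characteristic equation is r^2 - 3r - 4 = 0, which factors as (r - 4)(r + 1) = 0.
So the roots are 4 and -1. Since |4| > |-1| and the coefficient of 4^j is non-zero, the ratio tends to 4.

4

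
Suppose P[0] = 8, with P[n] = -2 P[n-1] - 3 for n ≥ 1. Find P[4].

143

P[1] = -2*8 - 3 = -19
P[2] = -2*(-19) - 3 = 35
P[3] = -2*35 - 3 = -73
P[4] = -2*(-73) - 3 = 143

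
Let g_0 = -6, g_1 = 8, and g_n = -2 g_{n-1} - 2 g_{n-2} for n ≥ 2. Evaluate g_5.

-32

g_2 = -2·8 - 2·(-6) = -4
g_3 = -2·(-4) - 2·8 = -8
g_4 = -2·(-8) - 2·(-4) = 24
g_5 = -2·24 - 2·(-8) = -32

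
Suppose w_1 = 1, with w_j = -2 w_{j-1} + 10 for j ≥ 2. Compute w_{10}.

w_2 = -2·1 + 10 = 8
w_3 = -2·8 + 10 = -6
w_4 = -2·(-6) + 10 = 22
w_5 = -2·22 + 10 = -34
w_6 = -2·(-34) + 10 = 78
w_7 = -2·78 + 10 = -146
w_8 = -2·(-146) + 10 = 302
w_9 = -2·302 + 10 = -594
w_{10} = -2·(-594) + 10 = 1198

1198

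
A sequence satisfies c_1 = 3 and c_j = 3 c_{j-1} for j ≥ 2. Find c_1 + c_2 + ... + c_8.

9840

c_2 = 3·3 = 9
c_3 = 3·9 = 27
c_4 = 3·27 = 81
c_5 = 3·81 = 243
c_6 = 3·243 = 729
c_7 = 3·729 = 2187
c_8 = 3·2187 = 6561
Sum = 3 + 9 + 27 + 81 + 243 + 729 + 2187 + 6561 = 9840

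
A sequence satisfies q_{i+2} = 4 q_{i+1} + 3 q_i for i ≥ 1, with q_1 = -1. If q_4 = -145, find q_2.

Let q_2 = w.
q_3 = -3 + 4w
q_4 = -12 + 19w
So -12 + 19w = -145, giving w = -7.

-7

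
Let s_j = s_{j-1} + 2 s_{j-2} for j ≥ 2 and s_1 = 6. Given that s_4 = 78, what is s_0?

Let s_0 = x.
s_2 = 6 + 2x
s_3 = 18 + 2x
s_4 = 30 + 6x
So 30 + 6x = 78, giving x = 8.

8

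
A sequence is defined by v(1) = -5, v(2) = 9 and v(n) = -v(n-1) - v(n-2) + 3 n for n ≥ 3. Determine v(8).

15

v(3) = -9 - (-5) + 9 = 5
v(4) = -5 - 9 + 12 = -2
v(5) = -(-2) - 5 + 15 = 12
v(6) = -12 - (-2) + 18 = 8
v(7) = -8 - 12 + 21 = 1
v(8) = -1 - 8 + 24 = 15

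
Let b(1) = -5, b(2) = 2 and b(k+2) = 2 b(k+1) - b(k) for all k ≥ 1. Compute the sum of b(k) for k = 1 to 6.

b(3) = 2·2 - (-5) = 9
b(4) = 2·9 - 2 = 16
b(5) = 2·16 - 9 = 23
b(6) = 2·23 - 16 = 30
Sum = (-5) + 2 + 9 + 16 + 23 + 30 = 75

75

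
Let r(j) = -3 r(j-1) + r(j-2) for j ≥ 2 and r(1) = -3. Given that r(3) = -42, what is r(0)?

4

Let r(0) = y.
r(2) = 9 + y
r(3) = -30 - 3y
So -30 - 3y = -42, giving y = 4.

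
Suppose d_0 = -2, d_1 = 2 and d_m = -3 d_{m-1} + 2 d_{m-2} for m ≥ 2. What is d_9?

69842

d_2 = -3*2 + 2*(-2) = -10
d_3 = -3*(-10) + 2*2 = 34
d_4 = -3*34 + 2*(-10) = -122
d_5 = -3*(-122) + 2*34 = 434
d_6 = -3*434 + 2*(-122) = -1546
d_7 = -3*(-1546) + 2*434 = 5506
d_8 = -3*5506 + 2*(-1546) = -19610
d_9 = -3*(-19610) + 2*5506 = 69842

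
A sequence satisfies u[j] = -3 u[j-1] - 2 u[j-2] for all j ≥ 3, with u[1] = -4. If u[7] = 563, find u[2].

Let u[2] = w.
u[3] = 8 - 3w
u[4] = -24 + 7w
u[5] = 56 - 15w
u[6] = -120 + 31w
u[7] = 248 - 63w
So 248 - 63w = 563, giving w = -5.

-5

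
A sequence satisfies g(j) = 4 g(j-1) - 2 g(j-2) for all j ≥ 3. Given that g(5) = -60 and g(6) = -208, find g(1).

Rearranging, g(j-2) = (g(j) - 4 g(j-1)) / -2.
g(4) = (-208 - 4*(-60)) / -2 = 32/-2 = -16
g(3) = (-60 - 4*(-16)) / -2 = 4/-2 = -2
g(2) = (-16 - 4*(-2)) / -2 = -8/-2 = 4
g(1) = (-2 - 4*4) / -2 = -18/-2 = 9

9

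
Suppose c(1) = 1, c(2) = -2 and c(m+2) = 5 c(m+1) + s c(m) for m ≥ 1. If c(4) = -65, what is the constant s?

c(3) = -10 + s
c(4) = -50 + 3s
So -50 + 3s = -65, giving s = -5.

-5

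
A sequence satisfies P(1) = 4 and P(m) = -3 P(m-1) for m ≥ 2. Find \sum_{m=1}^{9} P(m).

P(2) = -3*4 = -12
P(3) = -3*(-12) = 36
P(4) = -3*36 = -108
P(5) = -3*(-108) = 324
P(6) = -3*324 = -972
P(7) = -3*(-972) = 2916
P(8) = -3*2916 = -8748
P(9) = -3*(-8748) = 26244
Sum = 4 + (-12) + 36 + (-108) + 324 + (-972) + 2916 + (-8748) + 26244 = 19684

19684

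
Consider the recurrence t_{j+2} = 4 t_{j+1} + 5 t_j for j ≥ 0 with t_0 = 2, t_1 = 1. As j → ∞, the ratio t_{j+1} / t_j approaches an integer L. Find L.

The characteristic equation is r^2 - 4r - 5 = 0, which factors as (r - 5)(r + 1) = 0.
So the roots are 5 and -1. Since |5| > |-1| and the coefficient of 5^j is non-zero, the ratio tends to 5.

5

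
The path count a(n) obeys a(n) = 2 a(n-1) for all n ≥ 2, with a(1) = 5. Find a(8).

640

a(2) = 2·5 = 10
a(3) = 2·10 = 20
a(4) = 2·20 = 40
a(5) = 2·40 = 80
a(6) = 2·80 = 160
a(7) = 2·160 = 320
a(8) = 2·320 = 640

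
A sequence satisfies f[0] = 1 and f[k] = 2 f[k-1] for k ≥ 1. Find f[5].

32

f[1] = 2·1 = 2
f[2] = 2·2 = 4
f[3] = 2·4 = 8
f[4] = 2·8 = 16
f[5] = 2·16 = 32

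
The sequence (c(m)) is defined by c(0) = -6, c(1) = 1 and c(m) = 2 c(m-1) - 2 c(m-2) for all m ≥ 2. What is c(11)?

c(2) = 2*1 - 2*(-6) = 14
c(3) = 2*14 - 2*1 = 26
c(4) = 2*26 - 2*14 = 24
c(5) = 2*24 - 2*26 = -4
c(6) = 2*(-4) - 2*24 = -56
c(7) = 2*(-56) - 2*(-4) = -104
c(8) = 2*(-104) - 2*(-56) = -96
c(9) = 2*(-96) - 2*(-104) = 16
c(10) = 2*16 - 2*(-96) = 224
c(11) = 2*224 - 2*16 = 416

416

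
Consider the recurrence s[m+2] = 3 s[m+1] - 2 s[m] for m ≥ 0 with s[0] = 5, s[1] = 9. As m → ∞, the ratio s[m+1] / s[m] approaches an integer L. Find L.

The characteristic equation is r^2 - 3r + 2 = 0, which factors as (r - 2)(r - 1) = 0.
So the roots are 2 and 1. Since |2| > |1| and the coefficient of 2^m is non-zero, the ratio tends to 2.

2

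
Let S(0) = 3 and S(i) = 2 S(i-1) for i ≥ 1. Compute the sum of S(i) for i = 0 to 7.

S(1) = 2·3 = 6
S(2) = 2·6 = 12
S(3) = 2·12 = 24
S(4) = 2·24 = 48
S(5) = 2·48 = 96
S(6) = 2·96 = 192
S(7) = 2·192 = 384
Sum = 3 + 6 + 12 + 24 + 48 + 96 + 192 + 384 = 765

765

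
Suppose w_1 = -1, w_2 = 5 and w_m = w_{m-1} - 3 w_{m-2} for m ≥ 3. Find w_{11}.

w_3 = 5 - 3·(-1) = 8
w_4 = 8 - 3·5 = -7
w_5 = (-7) - 3·8 = -31
w_6 = (-31) - 3·(-7) = -10
w_7 = (-10) - 3·(-31) = 83
w_8 = 83 - 3·(-10) = 113
w_9 = 113 - 3·83 = -136
w_{10} = (-136) - 3·113 = -475
w_{11} = (-475) - 3·(-136) = -67

-67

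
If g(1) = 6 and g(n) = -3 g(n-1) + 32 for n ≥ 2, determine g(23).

The fixed point is 32/(1 + 3) = 8, so g(n) - 8 = -3(g(n-1) - 8).
Hence g(n) = -2·(-3)^{n-1} + 8.
g(23) = -2·(-3)^{22} + 8 = -2·31381059609 + 8 = -62762119210.

-62762119210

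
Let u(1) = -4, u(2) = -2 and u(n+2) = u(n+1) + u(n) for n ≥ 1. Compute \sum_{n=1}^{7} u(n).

u(3) = (-2) + (-4) = -6
u(4) = (-6) + (-2) = -8
u(5) = (-8) + (-6) = -14
u(6) = (-14) + (-8) = -22
u(7) = (-22) + (-14) = -36
Sum = (-4) + (-2) + (-6) + (-8) + (-14) + (-22) + (-36) = -92

-92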